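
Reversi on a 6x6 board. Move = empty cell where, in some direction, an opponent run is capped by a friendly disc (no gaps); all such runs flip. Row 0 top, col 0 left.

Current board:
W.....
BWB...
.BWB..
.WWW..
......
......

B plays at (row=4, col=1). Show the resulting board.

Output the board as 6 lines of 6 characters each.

Answer: W.....
BWB...
.BWB..
.BBW..
.B....
......

Derivation:
Place B at (4,1); scan 8 dirs for brackets.
Dir NW: first cell '.' (not opp) -> no flip
Dir N: opp run (3,1) capped by B -> flip
Dir NE: opp run (3,2) capped by B -> flip
Dir W: first cell '.' (not opp) -> no flip
Dir E: first cell '.' (not opp) -> no flip
Dir SW: first cell '.' (not opp) -> no flip
Dir S: first cell '.' (not opp) -> no flip
Dir SE: first cell '.' (not opp) -> no flip
All flips: (3,1) (3,2)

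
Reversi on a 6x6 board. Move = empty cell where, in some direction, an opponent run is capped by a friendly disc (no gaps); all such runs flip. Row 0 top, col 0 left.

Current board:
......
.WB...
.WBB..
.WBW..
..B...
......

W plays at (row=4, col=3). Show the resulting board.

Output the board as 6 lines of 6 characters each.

Answer: ......
.WB...
.WBB..
.WWW..
..BW..
......

Derivation:
Place W at (4,3); scan 8 dirs for brackets.
Dir NW: opp run (3,2) capped by W -> flip
Dir N: first cell 'W' (not opp) -> no flip
Dir NE: first cell '.' (not opp) -> no flip
Dir W: opp run (4,2), next='.' -> no flip
Dir E: first cell '.' (not opp) -> no flip
Dir SW: first cell '.' (not opp) -> no flip
Dir S: first cell '.' (not opp) -> no flip
Dir SE: first cell '.' (not opp) -> no flip
All flips: (3,2)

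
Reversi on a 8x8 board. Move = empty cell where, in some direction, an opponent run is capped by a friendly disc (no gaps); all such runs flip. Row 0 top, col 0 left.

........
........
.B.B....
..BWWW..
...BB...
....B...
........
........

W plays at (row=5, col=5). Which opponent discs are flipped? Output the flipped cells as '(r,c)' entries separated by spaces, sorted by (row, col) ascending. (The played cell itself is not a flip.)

Answer: (4,4)

Derivation:
Dir NW: opp run (4,4) capped by W -> flip
Dir N: first cell '.' (not opp) -> no flip
Dir NE: first cell '.' (not opp) -> no flip
Dir W: opp run (5,4), next='.' -> no flip
Dir E: first cell '.' (not opp) -> no flip
Dir SW: first cell '.' (not opp) -> no flip
Dir S: first cell '.' (not opp) -> no flip
Dir SE: first cell '.' (not opp) -> no flip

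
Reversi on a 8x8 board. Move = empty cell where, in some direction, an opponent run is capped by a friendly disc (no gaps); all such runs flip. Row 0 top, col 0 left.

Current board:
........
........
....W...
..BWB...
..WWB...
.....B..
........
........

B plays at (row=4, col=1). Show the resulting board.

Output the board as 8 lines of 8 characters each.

Answer: ........
........
....W...
..BWB...
.BBBB...
.....B..
........
........

Derivation:
Place B at (4,1); scan 8 dirs for brackets.
Dir NW: first cell '.' (not opp) -> no flip
Dir N: first cell '.' (not opp) -> no flip
Dir NE: first cell 'B' (not opp) -> no flip
Dir W: first cell '.' (not opp) -> no flip
Dir E: opp run (4,2) (4,3) capped by B -> flip
Dir SW: first cell '.' (not opp) -> no flip
Dir S: first cell '.' (not opp) -> no flip
Dir SE: first cell '.' (not opp) -> no flip
All flips: (4,2) (4,3)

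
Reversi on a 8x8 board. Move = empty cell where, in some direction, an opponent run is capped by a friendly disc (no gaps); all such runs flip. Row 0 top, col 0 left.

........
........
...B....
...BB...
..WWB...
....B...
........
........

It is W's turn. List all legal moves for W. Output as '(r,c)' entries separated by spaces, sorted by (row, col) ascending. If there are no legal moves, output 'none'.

Answer: (1,3) (2,4) (2,5) (4,5) (6,5)

Derivation:
(1,2): no bracket -> illegal
(1,3): flips 2 -> legal
(1,4): no bracket -> illegal
(2,2): no bracket -> illegal
(2,4): flips 1 -> legal
(2,5): flips 1 -> legal
(3,2): no bracket -> illegal
(3,5): no bracket -> illegal
(4,5): flips 1 -> legal
(5,3): no bracket -> illegal
(5,5): no bracket -> illegal
(6,3): no bracket -> illegal
(6,4): no bracket -> illegal
(6,5): flips 1 -> legal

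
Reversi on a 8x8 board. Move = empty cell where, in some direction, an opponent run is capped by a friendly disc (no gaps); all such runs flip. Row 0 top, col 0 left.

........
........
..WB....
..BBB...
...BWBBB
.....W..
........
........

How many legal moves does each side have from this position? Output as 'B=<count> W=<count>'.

-- B to move --
(1,1): flips 1 -> legal
(1,2): flips 1 -> legal
(1,3): no bracket -> illegal
(2,1): flips 1 -> legal
(3,1): no bracket -> illegal
(3,5): no bracket -> illegal
(5,3): no bracket -> illegal
(5,4): flips 1 -> legal
(5,6): no bracket -> illegal
(6,4): flips 1 -> legal
(6,5): flips 1 -> legal
(6,6): flips 2 -> legal
B mobility = 7
-- W to move --
(1,2): no bracket -> illegal
(1,3): no bracket -> illegal
(1,4): no bracket -> illegal
(2,1): no bracket -> illegal
(2,4): flips 2 -> legal
(2,5): no bracket -> illegal
(3,1): no bracket -> illegal
(3,5): flips 1 -> legal
(3,6): no bracket -> illegal
(3,7): flips 1 -> legal
(4,1): no bracket -> illegal
(4,2): flips 2 -> legal
(5,2): no bracket -> illegal
(5,3): no bracket -> illegal
(5,4): no bracket -> illegal
(5,6): no bracket -> illegal
(5,7): no bracket -> illegal
W mobility = 4

Answer: B=7 W=4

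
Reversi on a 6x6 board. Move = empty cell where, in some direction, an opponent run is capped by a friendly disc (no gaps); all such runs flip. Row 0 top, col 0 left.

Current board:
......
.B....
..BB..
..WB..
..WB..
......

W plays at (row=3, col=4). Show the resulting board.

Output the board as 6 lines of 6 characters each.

Answer: ......
.B....
..BB..
..WWW.
..WB..
......

Derivation:
Place W at (3,4); scan 8 dirs for brackets.
Dir NW: opp run (2,3), next='.' -> no flip
Dir N: first cell '.' (not opp) -> no flip
Dir NE: first cell '.' (not opp) -> no flip
Dir W: opp run (3,3) capped by W -> flip
Dir E: first cell '.' (not opp) -> no flip
Dir SW: opp run (4,3), next='.' -> no flip
Dir S: first cell '.' (not opp) -> no flip
Dir SE: first cell '.' (not opp) -> no flip
All flips: (3,3)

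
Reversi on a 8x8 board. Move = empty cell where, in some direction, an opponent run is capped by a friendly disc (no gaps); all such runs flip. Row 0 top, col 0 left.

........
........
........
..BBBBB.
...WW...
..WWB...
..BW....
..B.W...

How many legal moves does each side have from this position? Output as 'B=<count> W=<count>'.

Answer: B=6 W=12

Derivation:
-- B to move --
(4,1): no bracket -> illegal
(4,2): flips 1 -> legal
(4,5): no bracket -> illegal
(5,1): flips 2 -> legal
(5,5): flips 1 -> legal
(6,1): flips 2 -> legal
(6,4): flips 1 -> legal
(6,5): no bracket -> illegal
(7,3): flips 3 -> legal
(7,5): no bracket -> illegal
B mobility = 6
-- W to move --
(2,1): flips 1 -> legal
(2,2): flips 1 -> legal
(2,3): flips 1 -> legal
(2,4): flips 1 -> legal
(2,5): flips 1 -> legal
(2,6): flips 1 -> legal
(2,7): no bracket -> illegal
(3,1): no bracket -> illegal
(3,7): no bracket -> illegal
(4,1): no bracket -> illegal
(4,2): no bracket -> illegal
(4,5): flips 1 -> legal
(4,6): no bracket -> illegal
(4,7): no bracket -> illegal
(5,1): no bracket -> illegal
(5,5): flips 1 -> legal
(6,1): flips 1 -> legal
(6,4): flips 1 -> legal
(6,5): flips 1 -> legal
(7,1): flips 1 -> legal
(7,3): no bracket -> illegal
W mobility = 12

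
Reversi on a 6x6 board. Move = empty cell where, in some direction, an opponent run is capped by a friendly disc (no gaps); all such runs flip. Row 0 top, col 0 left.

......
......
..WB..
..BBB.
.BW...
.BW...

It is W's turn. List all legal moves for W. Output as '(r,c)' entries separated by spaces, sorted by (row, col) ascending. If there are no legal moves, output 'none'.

(1,2): no bracket -> illegal
(1,3): no bracket -> illegal
(1,4): no bracket -> illegal
(2,1): no bracket -> illegal
(2,4): flips 2 -> legal
(2,5): no bracket -> illegal
(3,0): flips 1 -> legal
(3,1): no bracket -> illegal
(3,5): no bracket -> illegal
(4,0): flips 1 -> legal
(4,3): no bracket -> illegal
(4,4): flips 1 -> legal
(4,5): no bracket -> illegal
(5,0): flips 1 -> legal

Answer: (2,4) (3,0) (4,0) (4,4) (5,0)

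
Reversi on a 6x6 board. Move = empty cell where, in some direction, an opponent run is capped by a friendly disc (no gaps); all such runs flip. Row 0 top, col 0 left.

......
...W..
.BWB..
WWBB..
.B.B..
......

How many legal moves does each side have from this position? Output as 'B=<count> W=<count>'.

Answer: B=3 W=10

Derivation:
-- B to move --
(0,2): no bracket -> illegal
(0,3): flips 1 -> legal
(0,4): no bracket -> illegal
(1,1): flips 1 -> legal
(1,2): flips 1 -> legal
(1,4): no bracket -> illegal
(2,0): no bracket -> illegal
(2,4): no bracket -> illegal
(4,0): no bracket -> illegal
(4,2): no bracket -> illegal
B mobility = 3
-- W to move --
(1,0): no bracket -> illegal
(1,1): flips 1 -> legal
(1,2): flips 1 -> legal
(1,4): no bracket -> illegal
(2,0): flips 1 -> legal
(2,4): flips 1 -> legal
(3,4): flips 2 -> legal
(4,0): no bracket -> illegal
(4,2): flips 1 -> legal
(4,4): flips 1 -> legal
(5,0): no bracket -> illegal
(5,1): flips 1 -> legal
(5,2): flips 1 -> legal
(5,3): flips 3 -> legal
(5,4): no bracket -> illegal
W mobility = 10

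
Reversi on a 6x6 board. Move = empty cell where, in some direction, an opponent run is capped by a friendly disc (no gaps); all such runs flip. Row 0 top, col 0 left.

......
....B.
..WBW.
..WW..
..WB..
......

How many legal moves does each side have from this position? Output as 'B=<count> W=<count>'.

-- B to move --
(1,1): no bracket -> illegal
(1,2): no bracket -> illegal
(1,3): no bracket -> illegal
(1,5): no bracket -> illegal
(2,1): flips 2 -> legal
(2,5): flips 1 -> legal
(3,1): no bracket -> illegal
(3,4): flips 1 -> legal
(3,5): no bracket -> illegal
(4,1): flips 2 -> legal
(4,4): no bracket -> illegal
(5,1): no bracket -> illegal
(5,2): no bracket -> illegal
(5,3): no bracket -> illegal
B mobility = 4
-- W to move --
(0,3): no bracket -> illegal
(0,4): flips 1 -> legal
(0,5): flips 2 -> legal
(1,2): no bracket -> illegal
(1,3): flips 1 -> legal
(1,5): no bracket -> illegal
(2,5): no bracket -> illegal
(3,4): no bracket -> illegal
(4,4): flips 1 -> legal
(5,2): no bracket -> illegal
(5,3): flips 1 -> legal
(5,4): flips 1 -> legal
W mobility = 6

Answer: B=4 W=6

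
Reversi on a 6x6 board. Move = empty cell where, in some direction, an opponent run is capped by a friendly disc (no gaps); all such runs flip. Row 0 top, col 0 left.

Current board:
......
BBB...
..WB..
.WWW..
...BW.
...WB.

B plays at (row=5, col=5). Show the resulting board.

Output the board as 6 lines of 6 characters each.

Place B at (5,5); scan 8 dirs for brackets.
Dir NW: opp run (4,4) (3,3) (2,2) capped by B -> flip
Dir N: first cell '.' (not opp) -> no flip
Dir NE: edge -> no flip
Dir W: first cell 'B' (not opp) -> no flip
Dir E: edge -> no flip
Dir SW: edge -> no flip
Dir S: edge -> no flip
Dir SE: edge -> no flip
All flips: (2,2) (3,3) (4,4)

Answer: ......
BBB...
..BB..
.WWB..
...BB.
...WBB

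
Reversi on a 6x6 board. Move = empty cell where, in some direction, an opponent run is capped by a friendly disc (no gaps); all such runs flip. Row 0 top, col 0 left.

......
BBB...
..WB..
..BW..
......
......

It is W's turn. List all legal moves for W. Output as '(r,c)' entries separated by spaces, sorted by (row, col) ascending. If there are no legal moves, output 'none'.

(0,0): flips 1 -> legal
(0,1): no bracket -> illegal
(0,2): flips 1 -> legal
(0,3): no bracket -> illegal
(1,3): flips 1 -> legal
(1,4): no bracket -> illegal
(2,0): no bracket -> illegal
(2,1): no bracket -> illegal
(2,4): flips 1 -> legal
(3,1): flips 1 -> legal
(3,4): no bracket -> illegal
(4,1): no bracket -> illegal
(4,2): flips 1 -> legal
(4,3): no bracket -> illegal

Answer: (0,0) (0,2) (1,3) (2,4) (3,1) (4,2)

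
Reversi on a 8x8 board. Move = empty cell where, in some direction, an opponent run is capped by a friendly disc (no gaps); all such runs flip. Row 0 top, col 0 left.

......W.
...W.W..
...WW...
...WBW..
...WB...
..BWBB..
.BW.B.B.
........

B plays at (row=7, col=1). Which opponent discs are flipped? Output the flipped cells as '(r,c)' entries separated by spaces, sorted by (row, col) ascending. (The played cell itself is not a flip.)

Answer: (5,3) (6,2)

Derivation:
Dir NW: first cell '.' (not opp) -> no flip
Dir N: first cell 'B' (not opp) -> no flip
Dir NE: opp run (6,2) (5,3) capped by B -> flip
Dir W: first cell '.' (not opp) -> no flip
Dir E: first cell '.' (not opp) -> no flip
Dir SW: edge -> no flip
Dir S: edge -> no flip
Dir SE: edge -> no flip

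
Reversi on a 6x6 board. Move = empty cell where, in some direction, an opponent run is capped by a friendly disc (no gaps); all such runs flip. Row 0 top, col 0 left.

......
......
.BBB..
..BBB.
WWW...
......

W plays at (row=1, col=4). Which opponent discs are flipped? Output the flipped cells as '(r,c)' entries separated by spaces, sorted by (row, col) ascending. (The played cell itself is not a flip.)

Answer: (2,3) (3,2)

Derivation:
Dir NW: first cell '.' (not opp) -> no flip
Dir N: first cell '.' (not opp) -> no flip
Dir NE: first cell '.' (not opp) -> no flip
Dir W: first cell '.' (not opp) -> no flip
Dir E: first cell '.' (not opp) -> no flip
Dir SW: opp run (2,3) (3,2) capped by W -> flip
Dir S: first cell '.' (not opp) -> no flip
Dir SE: first cell '.' (not opp) -> no flip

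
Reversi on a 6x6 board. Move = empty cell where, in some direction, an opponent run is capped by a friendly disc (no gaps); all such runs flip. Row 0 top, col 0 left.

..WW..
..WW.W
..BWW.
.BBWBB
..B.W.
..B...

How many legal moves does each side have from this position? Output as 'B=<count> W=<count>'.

Answer: B=7 W=7

Derivation:
-- B to move --
(0,1): flips 2 -> legal
(0,4): flips 1 -> legal
(0,5): no bracket -> illegal
(1,1): no bracket -> illegal
(1,4): flips 2 -> legal
(2,1): no bracket -> illegal
(2,5): flips 2 -> legal
(4,3): no bracket -> illegal
(4,5): no bracket -> illegal
(5,3): flips 1 -> legal
(5,4): flips 1 -> legal
(5,5): flips 2 -> legal
B mobility = 7
-- W to move --
(1,1): flips 1 -> legal
(2,0): no bracket -> illegal
(2,1): flips 1 -> legal
(2,5): no bracket -> illegal
(3,0): flips 2 -> legal
(4,0): flips 2 -> legal
(4,1): flips 1 -> legal
(4,3): no bracket -> illegal
(4,5): flips 1 -> legal
(5,1): flips 1 -> legal
(5,3): no bracket -> illegal
W mobility = 7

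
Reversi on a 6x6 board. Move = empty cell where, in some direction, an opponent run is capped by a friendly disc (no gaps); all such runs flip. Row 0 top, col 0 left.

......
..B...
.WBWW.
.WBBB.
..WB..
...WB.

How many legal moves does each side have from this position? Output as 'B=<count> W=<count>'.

Answer: B=11 W=9

Derivation:
-- B to move --
(1,0): flips 1 -> legal
(1,1): no bracket -> illegal
(1,3): flips 1 -> legal
(1,4): flips 2 -> legal
(1,5): flips 1 -> legal
(2,0): flips 1 -> legal
(2,5): flips 2 -> legal
(3,0): flips 2 -> legal
(3,5): no bracket -> illegal
(4,0): flips 1 -> legal
(4,1): flips 1 -> legal
(4,4): no bracket -> illegal
(5,1): flips 1 -> legal
(5,2): flips 2 -> legal
B mobility = 11
-- W to move --
(0,1): flips 1 -> legal
(0,2): flips 3 -> legal
(0,3): flips 1 -> legal
(1,1): no bracket -> illegal
(1,3): flips 1 -> legal
(2,5): no bracket -> illegal
(3,5): flips 3 -> legal
(4,1): flips 1 -> legal
(4,4): flips 2 -> legal
(4,5): flips 1 -> legal
(5,2): no bracket -> illegal
(5,5): flips 1 -> legal
W mobility = 9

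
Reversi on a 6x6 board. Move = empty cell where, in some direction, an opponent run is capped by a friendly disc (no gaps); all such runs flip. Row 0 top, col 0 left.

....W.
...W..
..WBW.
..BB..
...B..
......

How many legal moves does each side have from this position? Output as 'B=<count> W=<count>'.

-- B to move --
(0,2): no bracket -> illegal
(0,3): flips 1 -> legal
(0,5): no bracket -> illegal
(1,1): flips 1 -> legal
(1,2): flips 1 -> legal
(1,4): no bracket -> illegal
(1,5): flips 1 -> legal
(2,1): flips 1 -> legal
(2,5): flips 1 -> legal
(3,1): no bracket -> illegal
(3,4): no bracket -> illegal
(3,5): no bracket -> illegal
B mobility = 6
-- W to move --
(1,2): no bracket -> illegal
(1,4): no bracket -> illegal
(2,1): no bracket -> illegal
(3,1): no bracket -> illegal
(3,4): no bracket -> illegal
(4,1): no bracket -> illegal
(4,2): flips 2 -> legal
(4,4): flips 1 -> legal
(5,2): no bracket -> illegal
(5,3): flips 3 -> legal
(5,4): no bracket -> illegal
W mobility = 3

Answer: B=6 W=3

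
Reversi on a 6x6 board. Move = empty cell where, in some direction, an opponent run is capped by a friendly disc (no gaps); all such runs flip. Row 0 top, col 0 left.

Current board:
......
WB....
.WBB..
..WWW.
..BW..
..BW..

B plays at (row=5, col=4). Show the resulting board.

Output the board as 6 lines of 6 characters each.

Place B at (5,4); scan 8 dirs for brackets.
Dir NW: opp run (4,3) (3,2) (2,1) (1,0), next=edge -> no flip
Dir N: first cell '.' (not opp) -> no flip
Dir NE: first cell '.' (not opp) -> no flip
Dir W: opp run (5,3) capped by B -> flip
Dir E: first cell '.' (not opp) -> no flip
Dir SW: edge -> no flip
Dir S: edge -> no flip
Dir SE: edge -> no flip
All flips: (5,3)

Answer: ......
WB....
.WBB..
..WWW.
..BW..
..BBB.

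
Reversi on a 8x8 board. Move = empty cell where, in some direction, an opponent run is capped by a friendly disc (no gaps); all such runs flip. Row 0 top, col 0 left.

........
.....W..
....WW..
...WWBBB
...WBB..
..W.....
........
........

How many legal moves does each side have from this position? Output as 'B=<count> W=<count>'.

Answer: B=7 W=5

Derivation:
-- B to move --
(0,4): no bracket -> illegal
(0,5): flips 2 -> legal
(0,6): no bracket -> illegal
(1,3): flips 1 -> legal
(1,4): flips 3 -> legal
(1,6): no bracket -> illegal
(2,2): flips 1 -> legal
(2,3): flips 1 -> legal
(2,6): no bracket -> illegal
(3,2): flips 2 -> legal
(4,1): no bracket -> illegal
(4,2): flips 1 -> legal
(5,1): no bracket -> illegal
(5,3): no bracket -> illegal
(5,4): no bracket -> illegal
(6,1): no bracket -> illegal
(6,2): no bracket -> illegal
(6,3): no bracket -> illegal
B mobility = 7
-- W to move --
(2,6): no bracket -> illegal
(2,7): no bracket -> illegal
(4,6): flips 3 -> legal
(4,7): flips 1 -> legal
(5,3): no bracket -> illegal
(5,4): flips 1 -> legal
(5,5): flips 3 -> legal
(5,6): flips 1 -> legal
W mobility = 5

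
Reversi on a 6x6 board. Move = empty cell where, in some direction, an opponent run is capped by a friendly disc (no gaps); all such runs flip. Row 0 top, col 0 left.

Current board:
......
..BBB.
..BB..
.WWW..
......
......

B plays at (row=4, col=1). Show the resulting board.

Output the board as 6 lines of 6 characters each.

Answer: ......
..BBB.
..BB..
.WBW..
.B....
......

Derivation:
Place B at (4,1); scan 8 dirs for brackets.
Dir NW: first cell '.' (not opp) -> no flip
Dir N: opp run (3,1), next='.' -> no flip
Dir NE: opp run (3,2) capped by B -> flip
Dir W: first cell '.' (not opp) -> no flip
Dir E: first cell '.' (not opp) -> no flip
Dir SW: first cell '.' (not opp) -> no flip
Dir S: first cell '.' (not opp) -> no flip
Dir SE: first cell '.' (not opp) -> no flip
All flips: (3,2)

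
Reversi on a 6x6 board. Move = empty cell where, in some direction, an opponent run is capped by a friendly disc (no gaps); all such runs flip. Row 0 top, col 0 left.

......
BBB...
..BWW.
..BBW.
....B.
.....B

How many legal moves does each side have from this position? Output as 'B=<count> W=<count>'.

Answer: B=6 W=7

Derivation:
-- B to move --
(1,3): flips 1 -> legal
(1,4): flips 3 -> legal
(1,5): flips 1 -> legal
(2,5): flips 2 -> legal
(3,5): flips 1 -> legal
(4,3): no bracket -> illegal
(4,5): flips 2 -> legal
B mobility = 6
-- W to move --
(0,0): no bracket -> illegal
(0,1): flips 1 -> legal
(0,2): no bracket -> illegal
(0,3): no bracket -> illegal
(1,3): no bracket -> illegal
(2,0): no bracket -> illegal
(2,1): flips 1 -> legal
(3,1): flips 2 -> legal
(3,5): no bracket -> illegal
(4,1): flips 1 -> legal
(4,2): flips 1 -> legal
(4,3): flips 1 -> legal
(4,5): no bracket -> illegal
(5,3): no bracket -> illegal
(5,4): flips 1 -> legal
W mobility = 7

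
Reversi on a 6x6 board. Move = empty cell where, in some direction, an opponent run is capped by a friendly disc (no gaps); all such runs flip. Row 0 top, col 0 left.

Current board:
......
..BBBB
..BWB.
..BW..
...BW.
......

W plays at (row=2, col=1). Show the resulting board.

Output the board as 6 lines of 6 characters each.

Place W at (2,1); scan 8 dirs for brackets.
Dir NW: first cell '.' (not opp) -> no flip
Dir N: first cell '.' (not opp) -> no flip
Dir NE: opp run (1,2), next='.' -> no flip
Dir W: first cell '.' (not opp) -> no flip
Dir E: opp run (2,2) capped by W -> flip
Dir SW: first cell '.' (not opp) -> no flip
Dir S: first cell '.' (not opp) -> no flip
Dir SE: opp run (3,2) (4,3), next='.' -> no flip
All flips: (2,2)

Answer: ......
..BBBB
.WWWB.
..BW..
...BW.
......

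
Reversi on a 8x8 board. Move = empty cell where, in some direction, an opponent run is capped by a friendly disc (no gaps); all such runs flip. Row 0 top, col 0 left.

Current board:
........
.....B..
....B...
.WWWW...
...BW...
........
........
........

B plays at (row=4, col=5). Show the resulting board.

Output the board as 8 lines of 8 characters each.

Answer: ........
.....B..
....B...
.WWWW...
...BBB..
........
........
........

Derivation:
Place B at (4,5); scan 8 dirs for brackets.
Dir NW: opp run (3,4), next='.' -> no flip
Dir N: first cell '.' (not opp) -> no flip
Dir NE: first cell '.' (not opp) -> no flip
Dir W: opp run (4,4) capped by B -> flip
Dir E: first cell '.' (not opp) -> no flip
Dir SW: first cell '.' (not opp) -> no flip
Dir S: first cell '.' (not opp) -> no flip
Dir SE: first cell '.' (not opp) -> no flip
All flips: (4,4)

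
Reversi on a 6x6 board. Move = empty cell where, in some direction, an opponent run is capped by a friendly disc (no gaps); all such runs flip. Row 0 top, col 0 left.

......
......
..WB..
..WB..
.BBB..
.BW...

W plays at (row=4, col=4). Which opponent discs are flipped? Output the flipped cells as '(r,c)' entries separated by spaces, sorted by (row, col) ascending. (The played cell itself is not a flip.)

Answer: (3,3)

Derivation:
Dir NW: opp run (3,3) capped by W -> flip
Dir N: first cell '.' (not opp) -> no flip
Dir NE: first cell '.' (not opp) -> no flip
Dir W: opp run (4,3) (4,2) (4,1), next='.' -> no flip
Dir E: first cell '.' (not opp) -> no flip
Dir SW: first cell '.' (not opp) -> no flip
Dir S: first cell '.' (not opp) -> no flip
Dir SE: first cell '.' (not opp) -> no flip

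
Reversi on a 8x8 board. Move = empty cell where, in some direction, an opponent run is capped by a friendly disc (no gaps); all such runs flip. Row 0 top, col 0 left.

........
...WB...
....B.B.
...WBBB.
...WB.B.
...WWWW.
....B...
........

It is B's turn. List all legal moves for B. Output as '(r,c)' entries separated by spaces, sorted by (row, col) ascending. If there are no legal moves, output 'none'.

Answer: (0,2) (1,2) (2,2) (3,2) (4,2) (5,2) (6,2) (6,6)

Derivation:
(0,2): flips 1 -> legal
(0,3): no bracket -> illegal
(0,4): no bracket -> illegal
(1,2): flips 1 -> legal
(2,2): flips 1 -> legal
(2,3): no bracket -> illegal
(3,2): flips 1 -> legal
(4,2): flips 3 -> legal
(4,5): no bracket -> illegal
(4,7): no bracket -> illegal
(5,2): flips 1 -> legal
(5,7): no bracket -> illegal
(6,2): flips 1 -> legal
(6,3): no bracket -> illegal
(6,5): no bracket -> illegal
(6,6): flips 2 -> legal
(6,7): no bracket -> illegal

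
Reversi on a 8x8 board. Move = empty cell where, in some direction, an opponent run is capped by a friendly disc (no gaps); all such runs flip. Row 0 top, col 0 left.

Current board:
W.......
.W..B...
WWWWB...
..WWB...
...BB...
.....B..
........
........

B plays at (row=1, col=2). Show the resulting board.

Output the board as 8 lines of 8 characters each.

Place B at (1,2); scan 8 dirs for brackets.
Dir NW: first cell '.' (not opp) -> no flip
Dir N: first cell '.' (not opp) -> no flip
Dir NE: first cell '.' (not opp) -> no flip
Dir W: opp run (1,1), next='.' -> no flip
Dir E: first cell '.' (not opp) -> no flip
Dir SW: opp run (2,1), next='.' -> no flip
Dir S: opp run (2,2) (3,2), next='.' -> no flip
Dir SE: opp run (2,3) capped by B -> flip
All flips: (2,3)

Answer: W.......
.WB.B...
WWWBB...
..WWB...
...BB...
.....B..
........
........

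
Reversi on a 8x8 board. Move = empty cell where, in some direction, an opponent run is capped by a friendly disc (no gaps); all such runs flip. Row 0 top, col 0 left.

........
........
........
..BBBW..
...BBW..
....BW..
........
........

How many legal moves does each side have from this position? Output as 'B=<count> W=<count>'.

Answer: B=5 W=6

Derivation:
-- B to move --
(2,4): no bracket -> illegal
(2,5): no bracket -> illegal
(2,6): flips 1 -> legal
(3,6): flips 2 -> legal
(4,6): flips 1 -> legal
(5,6): flips 2 -> legal
(6,4): no bracket -> illegal
(6,5): no bracket -> illegal
(6,6): flips 1 -> legal
B mobility = 5
-- W to move --
(2,1): no bracket -> illegal
(2,2): flips 2 -> legal
(2,3): flips 1 -> legal
(2,4): no bracket -> illegal
(2,5): no bracket -> illegal
(3,1): flips 3 -> legal
(4,1): no bracket -> illegal
(4,2): flips 2 -> legal
(5,2): no bracket -> illegal
(5,3): flips 2 -> legal
(6,3): flips 1 -> legal
(6,4): no bracket -> illegal
(6,5): no bracket -> illegal
W mobility = 6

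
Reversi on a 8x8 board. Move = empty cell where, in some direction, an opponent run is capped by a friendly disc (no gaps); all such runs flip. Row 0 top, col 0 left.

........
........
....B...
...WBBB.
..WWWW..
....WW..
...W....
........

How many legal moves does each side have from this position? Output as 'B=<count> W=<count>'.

Answer: B=8 W=7

Derivation:
-- B to move --
(2,2): no bracket -> illegal
(2,3): no bracket -> illegal
(3,1): no bracket -> illegal
(3,2): flips 1 -> legal
(4,1): no bracket -> illegal
(4,6): no bracket -> illegal
(5,1): flips 2 -> legal
(5,2): flips 1 -> legal
(5,3): flips 1 -> legal
(5,6): flips 1 -> legal
(6,2): no bracket -> illegal
(6,4): flips 2 -> legal
(6,5): flips 2 -> legal
(6,6): no bracket -> illegal
(7,2): flips 3 -> legal
(7,3): no bracket -> illegal
(7,4): no bracket -> illegal
B mobility = 8
-- W to move --
(1,3): no bracket -> illegal
(1,4): flips 2 -> legal
(1,5): flips 1 -> legal
(2,3): flips 1 -> legal
(2,5): flips 2 -> legal
(2,6): flips 1 -> legal
(2,7): flips 1 -> legal
(3,7): flips 3 -> legal
(4,6): no bracket -> illegal
(4,7): no bracket -> illegal
W mobility = 7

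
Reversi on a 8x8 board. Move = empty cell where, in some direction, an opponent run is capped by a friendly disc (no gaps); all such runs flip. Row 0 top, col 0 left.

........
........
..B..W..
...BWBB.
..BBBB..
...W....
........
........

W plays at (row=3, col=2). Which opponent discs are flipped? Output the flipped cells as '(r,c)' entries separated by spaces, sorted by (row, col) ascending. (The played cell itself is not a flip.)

Answer: (3,3)

Derivation:
Dir NW: first cell '.' (not opp) -> no flip
Dir N: opp run (2,2), next='.' -> no flip
Dir NE: first cell '.' (not opp) -> no flip
Dir W: first cell '.' (not opp) -> no flip
Dir E: opp run (3,3) capped by W -> flip
Dir SW: first cell '.' (not opp) -> no flip
Dir S: opp run (4,2), next='.' -> no flip
Dir SE: opp run (4,3), next='.' -> no flip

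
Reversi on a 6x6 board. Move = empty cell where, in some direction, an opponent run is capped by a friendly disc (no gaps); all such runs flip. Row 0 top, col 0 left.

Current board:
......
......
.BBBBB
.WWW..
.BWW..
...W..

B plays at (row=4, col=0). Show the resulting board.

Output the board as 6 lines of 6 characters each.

Answer: ......
......
.BBBBB
.BWW..
BBWW..
...W..

Derivation:
Place B at (4,0); scan 8 dirs for brackets.
Dir NW: edge -> no flip
Dir N: first cell '.' (not opp) -> no flip
Dir NE: opp run (3,1) capped by B -> flip
Dir W: edge -> no flip
Dir E: first cell 'B' (not opp) -> no flip
Dir SW: edge -> no flip
Dir S: first cell '.' (not opp) -> no flip
Dir SE: first cell '.' (not opp) -> no flip
All flips: (3,1)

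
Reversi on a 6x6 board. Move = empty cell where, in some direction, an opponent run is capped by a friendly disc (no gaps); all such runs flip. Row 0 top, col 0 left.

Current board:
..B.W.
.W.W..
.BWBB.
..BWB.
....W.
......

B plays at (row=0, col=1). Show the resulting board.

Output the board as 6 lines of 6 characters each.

Place B at (0,1); scan 8 dirs for brackets.
Dir NW: edge -> no flip
Dir N: edge -> no flip
Dir NE: edge -> no flip
Dir W: first cell '.' (not opp) -> no flip
Dir E: first cell 'B' (not opp) -> no flip
Dir SW: first cell '.' (not opp) -> no flip
Dir S: opp run (1,1) capped by B -> flip
Dir SE: first cell '.' (not opp) -> no flip
All flips: (1,1)

Answer: .BB.W.
.B.W..
.BWBB.
..BWB.
....W.
......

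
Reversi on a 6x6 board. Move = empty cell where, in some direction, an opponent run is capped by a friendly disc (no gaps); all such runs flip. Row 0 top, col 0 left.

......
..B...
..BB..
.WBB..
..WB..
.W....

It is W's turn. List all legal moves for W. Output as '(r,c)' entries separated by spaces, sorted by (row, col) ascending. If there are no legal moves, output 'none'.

(0,1): no bracket -> illegal
(0,2): flips 3 -> legal
(0,3): no bracket -> illegal
(1,1): no bracket -> illegal
(1,3): flips 1 -> legal
(1,4): no bracket -> illegal
(2,1): no bracket -> illegal
(2,4): flips 1 -> legal
(3,4): flips 2 -> legal
(4,1): no bracket -> illegal
(4,4): flips 1 -> legal
(5,2): no bracket -> illegal
(5,3): no bracket -> illegal
(5,4): no bracket -> illegal

Answer: (0,2) (1,3) (2,4) (3,4) (4,4)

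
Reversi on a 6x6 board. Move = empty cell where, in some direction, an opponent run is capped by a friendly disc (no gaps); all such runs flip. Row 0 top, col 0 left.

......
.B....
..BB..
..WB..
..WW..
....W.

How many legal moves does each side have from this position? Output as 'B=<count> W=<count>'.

Answer: B=5 W=5

Derivation:
-- B to move --
(2,1): no bracket -> illegal
(3,1): flips 1 -> legal
(3,4): no bracket -> illegal
(4,1): flips 1 -> legal
(4,4): no bracket -> illegal
(4,5): no bracket -> illegal
(5,1): flips 1 -> legal
(5,2): flips 2 -> legal
(5,3): flips 1 -> legal
(5,5): no bracket -> illegal
B mobility = 5
-- W to move --
(0,0): no bracket -> illegal
(0,1): no bracket -> illegal
(0,2): no bracket -> illegal
(1,0): no bracket -> illegal
(1,2): flips 1 -> legal
(1,3): flips 2 -> legal
(1,4): flips 1 -> legal
(2,0): no bracket -> illegal
(2,1): no bracket -> illegal
(2,4): flips 1 -> legal
(3,1): no bracket -> illegal
(3,4): flips 1 -> legal
(4,4): no bracket -> illegal
W mobility = 5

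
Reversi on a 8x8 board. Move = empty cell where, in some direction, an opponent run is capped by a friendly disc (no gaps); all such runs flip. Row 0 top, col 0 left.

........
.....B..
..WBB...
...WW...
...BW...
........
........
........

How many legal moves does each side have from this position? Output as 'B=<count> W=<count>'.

Answer: B=5 W=8

Derivation:
-- B to move --
(1,1): no bracket -> illegal
(1,2): no bracket -> illegal
(1,3): no bracket -> illegal
(2,1): flips 1 -> legal
(2,5): flips 1 -> legal
(3,1): no bracket -> illegal
(3,2): no bracket -> illegal
(3,5): no bracket -> illegal
(4,2): flips 1 -> legal
(4,5): flips 2 -> legal
(5,3): no bracket -> illegal
(5,4): flips 2 -> legal
(5,5): no bracket -> illegal
B mobility = 5
-- W to move --
(0,4): no bracket -> illegal
(0,5): no bracket -> illegal
(0,6): flips 2 -> legal
(1,2): flips 1 -> legal
(1,3): flips 1 -> legal
(1,4): flips 1 -> legal
(1,6): no bracket -> illegal
(2,5): flips 2 -> legal
(2,6): no bracket -> illegal
(3,2): no bracket -> illegal
(3,5): no bracket -> illegal
(4,2): flips 1 -> legal
(5,2): flips 1 -> legal
(5,3): flips 1 -> legal
(5,4): no bracket -> illegal
W mobility = 8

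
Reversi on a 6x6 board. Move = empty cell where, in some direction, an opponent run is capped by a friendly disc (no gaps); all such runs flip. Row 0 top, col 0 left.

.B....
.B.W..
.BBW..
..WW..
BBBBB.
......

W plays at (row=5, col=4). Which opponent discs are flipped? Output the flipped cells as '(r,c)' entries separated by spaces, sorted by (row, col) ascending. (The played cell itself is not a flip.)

Answer: (4,3)

Derivation:
Dir NW: opp run (4,3) capped by W -> flip
Dir N: opp run (4,4), next='.' -> no flip
Dir NE: first cell '.' (not opp) -> no flip
Dir W: first cell '.' (not opp) -> no flip
Dir E: first cell '.' (not opp) -> no flip
Dir SW: edge -> no flip
Dir S: edge -> no flip
Dir SE: edge -> no flip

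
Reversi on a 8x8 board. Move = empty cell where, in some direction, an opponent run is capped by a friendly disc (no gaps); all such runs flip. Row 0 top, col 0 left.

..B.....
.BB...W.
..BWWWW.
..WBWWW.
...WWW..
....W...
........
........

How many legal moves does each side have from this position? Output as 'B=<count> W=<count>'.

-- B to move --
(0,5): no bracket -> illegal
(0,6): no bracket -> illegal
(0,7): no bracket -> illegal
(1,3): flips 1 -> legal
(1,4): no bracket -> illegal
(1,5): flips 1 -> legal
(1,7): no bracket -> illegal
(2,1): no bracket -> illegal
(2,7): flips 4 -> legal
(3,1): flips 1 -> legal
(3,7): flips 3 -> legal
(4,1): no bracket -> illegal
(4,2): flips 1 -> legal
(4,6): no bracket -> illegal
(4,7): no bracket -> illegal
(5,2): no bracket -> illegal
(5,3): flips 1 -> legal
(5,5): flips 1 -> legal
(5,6): flips 3 -> legal
(6,3): no bracket -> illegal
(6,4): no bracket -> illegal
(6,5): no bracket -> illegal
B mobility = 9
-- W to move --
(0,0): flips 3 -> legal
(0,1): flips 1 -> legal
(0,3): no bracket -> illegal
(1,0): no bracket -> illegal
(1,3): no bracket -> illegal
(2,0): no bracket -> illegal
(2,1): flips 1 -> legal
(3,1): no bracket -> illegal
(4,2): flips 1 -> legal
W mobility = 4

Answer: B=9 W=4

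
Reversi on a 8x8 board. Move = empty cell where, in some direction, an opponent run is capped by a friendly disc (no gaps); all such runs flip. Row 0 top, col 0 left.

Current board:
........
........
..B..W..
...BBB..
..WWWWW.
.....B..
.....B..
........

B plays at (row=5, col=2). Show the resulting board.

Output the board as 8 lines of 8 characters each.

Answer: ........
........
..B..W..
...BBB..
..WBWWW.
..B..B..
.....B..
........

Derivation:
Place B at (5,2); scan 8 dirs for brackets.
Dir NW: first cell '.' (not opp) -> no flip
Dir N: opp run (4,2), next='.' -> no flip
Dir NE: opp run (4,3) capped by B -> flip
Dir W: first cell '.' (not opp) -> no flip
Dir E: first cell '.' (not opp) -> no flip
Dir SW: first cell '.' (not opp) -> no flip
Dir S: first cell '.' (not opp) -> no flip
Dir SE: first cell '.' (not opp) -> no flip
All flips: (4,3)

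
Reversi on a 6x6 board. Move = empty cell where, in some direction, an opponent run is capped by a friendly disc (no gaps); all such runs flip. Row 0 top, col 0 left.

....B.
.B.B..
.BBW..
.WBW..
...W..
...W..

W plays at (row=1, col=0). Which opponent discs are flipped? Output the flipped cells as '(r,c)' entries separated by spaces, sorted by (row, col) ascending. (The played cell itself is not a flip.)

Answer: (2,1) (3,2)

Derivation:
Dir NW: edge -> no flip
Dir N: first cell '.' (not opp) -> no flip
Dir NE: first cell '.' (not opp) -> no flip
Dir W: edge -> no flip
Dir E: opp run (1,1), next='.' -> no flip
Dir SW: edge -> no flip
Dir S: first cell '.' (not opp) -> no flip
Dir SE: opp run (2,1) (3,2) capped by W -> flip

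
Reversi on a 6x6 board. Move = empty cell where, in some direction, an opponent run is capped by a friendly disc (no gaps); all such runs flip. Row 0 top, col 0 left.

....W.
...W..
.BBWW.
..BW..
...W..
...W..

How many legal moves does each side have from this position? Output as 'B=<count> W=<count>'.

Answer: B=5 W=5

Derivation:
-- B to move --
(0,2): no bracket -> illegal
(0,3): no bracket -> illegal
(0,5): no bracket -> illegal
(1,2): no bracket -> illegal
(1,4): flips 1 -> legal
(1,5): no bracket -> illegal
(2,5): flips 2 -> legal
(3,4): flips 1 -> legal
(3,5): no bracket -> illegal
(4,2): no bracket -> illegal
(4,4): flips 1 -> legal
(5,2): no bracket -> illegal
(5,4): flips 1 -> legal
B mobility = 5
-- W to move --
(1,0): flips 2 -> legal
(1,1): flips 1 -> legal
(1,2): no bracket -> illegal
(2,0): flips 2 -> legal
(3,0): no bracket -> illegal
(3,1): flips 2 -> legal
(4,1): flips 1 -> legal
(4,2): no bracket -> illegal
W mobility = 5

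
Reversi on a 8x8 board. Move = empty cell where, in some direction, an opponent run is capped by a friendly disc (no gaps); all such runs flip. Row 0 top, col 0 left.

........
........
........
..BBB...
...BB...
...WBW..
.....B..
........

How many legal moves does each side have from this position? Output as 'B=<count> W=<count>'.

Answer: B=6 W=4

Derivation:
-- B to move --
(4,2): no bracket -> illegal
(4,5): flips 1 -> legal
(4,6): no bracket -> illegal
(5,2): flips 1 -> legal
(5,6): flips 1 -> legal
(6,2): flips 1 -> legal
(6,3): flips 1 -> legal
(6,4): no bracket -> illegal
(6,6): flips 1 -> legal
B mobility = 6
-- W to move --
(2,1): no bracket -> illegal
(2,2): flips 2 -> legal
(2,3): flips 2 -> legal
(2,4): no bracket -> illegal
(2,5): no bracket -> illegal
(3,1): no bracket -> illegal
(3,5): flips 1 -> legal
(4,1): no bracket -> illegal
(4,2): no bracket -> illegal
(4,5): no bracket -> illegal
(5,2): no bracket -> illegal
(5,6): no bracket -> illegal
(6,3): no bracket -> illegal
(6,4): no bracket -> illegal
(6,6): no bracket -> illegal
(7,4): no bracket -> illegal
(7,5): flips 1 -> legal
(7,6): no bracket -> illegal
W mobility = 4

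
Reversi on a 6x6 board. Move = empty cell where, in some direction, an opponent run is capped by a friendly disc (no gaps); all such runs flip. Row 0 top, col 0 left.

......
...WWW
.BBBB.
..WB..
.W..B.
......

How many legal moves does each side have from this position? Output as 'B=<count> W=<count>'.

-- B to move --
(0,2): flips 1 -> legal
(0,3): flips 1 -> legal
(0,4): flips 2 -> legal
(0,5): flips 1 -> legal
(1,2): no bracket -> illegal
(2,5): no bracket -> illegal
(3,0): no bracket -> illegal
(3,1): flips 1 -> legal
(4,0): no bracket -> illegal
(4,2): flips 1 -> legal
(4,3): flips 1 -> legal
(5,0): flips 2 -> legal
(5,1): no bracket -> illegal
(5,2): no bracket -> illegal
B mobility = 8
-- W to move --
(1,0): flips 1 -> legal
(1,1): no bracket -> illegal
(1,2): flips 1 -> legal
(2,0): no bracket -> illegal
(2,5): no bracket -> illegal
(3,0): no bracket -> illegal
(3,1): flips 1 -> legal
(3,4): flips 2 -> legal
(3,5): flips 1 -> legal
(4,2): flips 2 -> legal
(4,3): flips 2 -> legal
(4,5): no bracket -> illegal
(5,3): no bracket -> illegal
(5,4): no bracket -> illegal
(5,5): no bracket -> illegal
W mobility = 7

Answer: B=8 W=7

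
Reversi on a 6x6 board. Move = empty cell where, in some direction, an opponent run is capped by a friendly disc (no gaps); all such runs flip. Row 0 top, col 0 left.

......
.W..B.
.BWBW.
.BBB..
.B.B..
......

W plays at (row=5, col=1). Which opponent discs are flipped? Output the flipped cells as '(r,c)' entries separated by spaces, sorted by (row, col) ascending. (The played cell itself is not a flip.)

Answer: (2,1) (3,1) (4,1)

Derivation:
Dir NW: first cell '.' (not opp) -> no flip
Dir N: opp run (4,1) (3,1) (2,1) capped by W -> flip
Dir NE: first cell '.' (not opp) -> no flip
Dir W: first cell '.' (not opp) -> no flip
Dir E: first cell '.' (not opp) -> no flip
Dir SW: edge -> no flip
Dir S: edge -> no flip
Dir SE: edge -> no flip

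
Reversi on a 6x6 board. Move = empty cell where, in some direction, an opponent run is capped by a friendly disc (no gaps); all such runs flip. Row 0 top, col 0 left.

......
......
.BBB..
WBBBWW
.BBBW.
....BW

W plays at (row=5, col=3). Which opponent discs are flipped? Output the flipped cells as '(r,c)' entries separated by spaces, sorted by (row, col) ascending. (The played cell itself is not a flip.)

Dir NW: opp run (4,2) (3,1), next='.' -> no flip
Dir N: opp run (4,3) (3,3) (2,3), next='.' -> no flip
Dir NE: first cell 'W' (not opp) -> no flip
Dir W: first cell '.' (not opp) -> no flip
Dir E: opp run (5,4) capped by W -> flip
Dir SW: edge -> no flip
Dir S: edge -> no flip
Dir SE: edge -> no flip

Answer: (5,4)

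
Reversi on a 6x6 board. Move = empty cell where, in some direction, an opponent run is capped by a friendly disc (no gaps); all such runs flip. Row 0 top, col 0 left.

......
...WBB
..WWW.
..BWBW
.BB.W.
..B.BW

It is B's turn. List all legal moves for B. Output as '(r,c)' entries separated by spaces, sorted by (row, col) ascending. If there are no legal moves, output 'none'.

Answer: (1,2)

Derivation:
(0,2): no bracket -> illegal
(0,3): no bracket -> illegal
(0,4): no bracket -> illegal
(1,1): no bracket -> illegal
(1,2): flips 3 -> legal
(2,1): no bracket -> illegal
(2,5): no bracket -> illegal
(3,1): no bracket -> illegal
(4,3): no bracket -> illegal
(4,5): no bracket -> illegal
(5,3): no bracket -> illegal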